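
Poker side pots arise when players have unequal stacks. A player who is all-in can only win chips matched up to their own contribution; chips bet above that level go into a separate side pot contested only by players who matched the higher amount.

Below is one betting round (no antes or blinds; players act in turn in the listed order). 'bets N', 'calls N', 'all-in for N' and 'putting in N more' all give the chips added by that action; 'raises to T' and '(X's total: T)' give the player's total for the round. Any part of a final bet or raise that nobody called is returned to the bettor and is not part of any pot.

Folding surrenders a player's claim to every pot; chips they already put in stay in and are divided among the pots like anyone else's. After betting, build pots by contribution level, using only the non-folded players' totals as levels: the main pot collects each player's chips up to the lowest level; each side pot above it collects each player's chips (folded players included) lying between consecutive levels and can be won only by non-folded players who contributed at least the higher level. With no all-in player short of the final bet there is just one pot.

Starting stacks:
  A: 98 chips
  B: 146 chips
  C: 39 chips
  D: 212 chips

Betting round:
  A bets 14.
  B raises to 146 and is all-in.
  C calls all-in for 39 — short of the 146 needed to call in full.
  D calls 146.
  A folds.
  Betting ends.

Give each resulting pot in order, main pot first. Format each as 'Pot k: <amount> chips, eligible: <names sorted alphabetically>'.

Contributions: A=14, B=146, C=39, D=146
Folded: A
Pot levels (distinct totals of non-folded players): 39, 146
Layer 1-39: A 14 + B 39 + C 39 + D 39 = 131 chips; eligible B, C, D
Layer 40-146: 107 each from B, D = 107*2 = 214 chips; eligible B, D

Pot 1: 131 chips, eligible: B, C, D
Pot 2: 214 chips, eligible: B, D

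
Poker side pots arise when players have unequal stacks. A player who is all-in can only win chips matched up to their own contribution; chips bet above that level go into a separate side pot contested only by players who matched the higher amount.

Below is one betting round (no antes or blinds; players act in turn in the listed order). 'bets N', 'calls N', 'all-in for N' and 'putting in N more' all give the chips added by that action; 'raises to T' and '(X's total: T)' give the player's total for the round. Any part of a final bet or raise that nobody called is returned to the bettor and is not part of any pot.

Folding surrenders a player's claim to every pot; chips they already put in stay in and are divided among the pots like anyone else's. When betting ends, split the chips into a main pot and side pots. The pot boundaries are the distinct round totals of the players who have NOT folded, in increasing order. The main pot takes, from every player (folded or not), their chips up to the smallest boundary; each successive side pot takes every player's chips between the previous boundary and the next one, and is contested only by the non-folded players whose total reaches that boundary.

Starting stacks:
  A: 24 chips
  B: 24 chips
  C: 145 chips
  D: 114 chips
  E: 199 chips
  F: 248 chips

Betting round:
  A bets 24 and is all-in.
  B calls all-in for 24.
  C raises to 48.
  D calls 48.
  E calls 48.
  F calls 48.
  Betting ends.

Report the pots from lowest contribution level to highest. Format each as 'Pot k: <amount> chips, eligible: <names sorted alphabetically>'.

Pot 1: 144 chips, eligible: A, B, C, D, E, F
Pot 2: 96 chips, eligible: C, D, E, F

Derivation:
Contributions: A=24, B=24, C=48, D=48, E=48, F=48
Pot levels (distinct totals of non-folded players): 24, 48
Layer 1-24: 24 each from A, B, C, D, E, F = 24*6 = 144 chips; eligible A, B, C, D, E, F
Layer 25-48: 24 each from C, D, E, F = 24*4 = 96 chips; eligible C, D, E, F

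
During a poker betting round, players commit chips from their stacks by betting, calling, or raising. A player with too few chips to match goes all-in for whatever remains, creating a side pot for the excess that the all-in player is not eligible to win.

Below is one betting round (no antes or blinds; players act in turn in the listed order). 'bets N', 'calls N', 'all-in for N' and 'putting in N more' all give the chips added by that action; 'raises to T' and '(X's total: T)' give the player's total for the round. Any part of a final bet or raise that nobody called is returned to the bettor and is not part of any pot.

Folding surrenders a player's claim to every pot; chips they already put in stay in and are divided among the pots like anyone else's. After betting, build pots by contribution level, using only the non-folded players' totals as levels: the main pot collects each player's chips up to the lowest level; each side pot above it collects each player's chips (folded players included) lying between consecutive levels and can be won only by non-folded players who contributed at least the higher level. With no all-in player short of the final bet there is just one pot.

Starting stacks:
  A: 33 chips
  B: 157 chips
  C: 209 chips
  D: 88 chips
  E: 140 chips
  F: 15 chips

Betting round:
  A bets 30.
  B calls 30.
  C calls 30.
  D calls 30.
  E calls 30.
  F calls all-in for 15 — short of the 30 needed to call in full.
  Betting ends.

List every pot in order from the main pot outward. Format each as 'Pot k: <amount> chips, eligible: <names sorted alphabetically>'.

Pot 1: 90 chips, eligible: A, B, C, D, E, F
Pot 2: 75 chips, eligible: A, B, C, D, E

Derivation:
Contributions: A=30, B=30, C=30, D=30, E=30, F=15
Pot levels (distinct totals of non-folded players): 15, 30
Layer 1-15: 15 each from A, B, C, D, E, F = 15*6 = 90 chips; eligible A, B, C, D, E, F
Layer 16-30: 15 each from A, B, C, D, E = 15*5 = 75 chips; eligible A, B, C, D, E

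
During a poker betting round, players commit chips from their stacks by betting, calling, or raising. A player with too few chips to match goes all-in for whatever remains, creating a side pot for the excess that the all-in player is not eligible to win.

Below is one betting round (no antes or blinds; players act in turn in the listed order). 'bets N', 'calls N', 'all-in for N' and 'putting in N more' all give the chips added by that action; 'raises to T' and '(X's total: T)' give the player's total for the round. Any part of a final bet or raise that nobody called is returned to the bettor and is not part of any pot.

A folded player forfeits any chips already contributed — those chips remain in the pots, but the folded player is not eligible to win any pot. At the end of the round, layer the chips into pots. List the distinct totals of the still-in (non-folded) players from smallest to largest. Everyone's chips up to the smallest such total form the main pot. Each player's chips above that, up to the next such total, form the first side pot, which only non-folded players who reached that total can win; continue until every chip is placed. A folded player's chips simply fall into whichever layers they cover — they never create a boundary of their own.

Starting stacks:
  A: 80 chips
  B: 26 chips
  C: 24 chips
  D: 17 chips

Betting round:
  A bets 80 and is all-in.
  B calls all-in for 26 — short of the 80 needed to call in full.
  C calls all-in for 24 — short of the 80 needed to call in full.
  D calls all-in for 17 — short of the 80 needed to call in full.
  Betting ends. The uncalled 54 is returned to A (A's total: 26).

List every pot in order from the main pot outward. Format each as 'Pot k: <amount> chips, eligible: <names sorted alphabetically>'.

Pot 1: 68 chips, eligible: A, B, C, D
Pot 2: 21 chips, eligible: A, B, C
Pot 3: 4 chips, eligible: A, B

Derivation:
Contributions (after 54 returned to A): A=26, B=26, C=24, D=17
Pot levels (distinct totals of non-folded players): 17, 24, 26
Layer 1-17: 17 each from A, B, C, D = 17*4 = 68 chips; eligible A, B, C, D
Layer 18-24: 7 each from A, B, C = 7*3 = 21 chips; eligible A, B, C
Layer 25-26: 2 each from A, B = 2*2 = 4 chips; eligible A, B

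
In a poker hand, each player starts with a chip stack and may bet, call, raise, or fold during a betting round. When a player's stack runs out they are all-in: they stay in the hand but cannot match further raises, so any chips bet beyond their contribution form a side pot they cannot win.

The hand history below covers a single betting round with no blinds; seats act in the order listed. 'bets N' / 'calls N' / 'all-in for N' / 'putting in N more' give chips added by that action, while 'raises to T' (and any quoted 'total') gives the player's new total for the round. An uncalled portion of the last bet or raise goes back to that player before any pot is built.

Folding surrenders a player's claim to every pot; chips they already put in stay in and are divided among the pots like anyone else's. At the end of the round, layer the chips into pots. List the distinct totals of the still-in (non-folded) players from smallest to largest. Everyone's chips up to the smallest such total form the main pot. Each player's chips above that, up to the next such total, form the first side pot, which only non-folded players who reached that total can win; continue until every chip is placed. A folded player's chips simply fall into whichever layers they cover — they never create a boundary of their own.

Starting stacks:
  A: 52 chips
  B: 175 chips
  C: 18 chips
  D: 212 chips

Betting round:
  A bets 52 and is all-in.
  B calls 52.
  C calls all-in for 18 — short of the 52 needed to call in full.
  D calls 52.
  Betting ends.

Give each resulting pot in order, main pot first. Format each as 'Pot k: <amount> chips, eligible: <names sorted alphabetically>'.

Pot 1: 72 chips, eligible: A, B, C, D
Pot 2: 102 chips, eligible: A, B, D

Derivation:
Contributions: A=52, B=52, C=18, D=52
Pot levels (distinct totals of non-folded players): 18, 52
Layer 1-18: 18 each from A, B, C, D = 18*4 = 72 chips; eligible A, B, C, D
Layer 19-52: 34 each from A, B, D = 34*3 = 102 chips; eligible A, B, D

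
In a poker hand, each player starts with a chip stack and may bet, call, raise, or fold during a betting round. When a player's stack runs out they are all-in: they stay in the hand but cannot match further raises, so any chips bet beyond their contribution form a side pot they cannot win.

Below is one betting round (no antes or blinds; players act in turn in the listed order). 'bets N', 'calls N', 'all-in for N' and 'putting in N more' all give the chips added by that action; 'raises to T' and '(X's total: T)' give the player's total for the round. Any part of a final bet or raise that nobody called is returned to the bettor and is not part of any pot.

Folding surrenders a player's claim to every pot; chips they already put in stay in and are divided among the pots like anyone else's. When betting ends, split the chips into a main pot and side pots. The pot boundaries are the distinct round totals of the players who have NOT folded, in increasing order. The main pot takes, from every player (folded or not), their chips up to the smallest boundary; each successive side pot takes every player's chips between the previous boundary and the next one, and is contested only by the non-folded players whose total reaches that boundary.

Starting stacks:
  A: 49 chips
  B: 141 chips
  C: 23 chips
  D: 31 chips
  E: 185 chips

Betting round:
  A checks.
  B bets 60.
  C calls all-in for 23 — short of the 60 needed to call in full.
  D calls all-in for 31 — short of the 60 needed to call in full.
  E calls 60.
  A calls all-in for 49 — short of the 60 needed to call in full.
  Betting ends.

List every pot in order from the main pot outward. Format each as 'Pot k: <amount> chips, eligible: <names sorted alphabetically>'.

Pot 1: 115 chips, eligible: A, B, C, D, E
Pot 2: 32 chips, eligible: A, B, D, E
Pot 3: 54 chips, eligible: A, B, E
Pot 4: 22 chips, eligible: B, E

Derivation:
Contributions: A=49, B=60, C=23, D=31, E=60
Pot levels (distinct totals of non-folded players): 23, 31, 49, 60
Layer 1-23: 23 each from A, B, C, D, E = 23*5 = 115 chips; eligible A, B, C, D, E
Layer 24-31: 8 each from A, B, D, E = 8*4 = 32 chips; eligible A, B, D, E
Layer 32-49: 18 each from A, B, E = 18*3 = 54 chips; eligible A, B, E
Layer 50-60: 11 each from B, E = 11*2 = 22 chips; eligible B, E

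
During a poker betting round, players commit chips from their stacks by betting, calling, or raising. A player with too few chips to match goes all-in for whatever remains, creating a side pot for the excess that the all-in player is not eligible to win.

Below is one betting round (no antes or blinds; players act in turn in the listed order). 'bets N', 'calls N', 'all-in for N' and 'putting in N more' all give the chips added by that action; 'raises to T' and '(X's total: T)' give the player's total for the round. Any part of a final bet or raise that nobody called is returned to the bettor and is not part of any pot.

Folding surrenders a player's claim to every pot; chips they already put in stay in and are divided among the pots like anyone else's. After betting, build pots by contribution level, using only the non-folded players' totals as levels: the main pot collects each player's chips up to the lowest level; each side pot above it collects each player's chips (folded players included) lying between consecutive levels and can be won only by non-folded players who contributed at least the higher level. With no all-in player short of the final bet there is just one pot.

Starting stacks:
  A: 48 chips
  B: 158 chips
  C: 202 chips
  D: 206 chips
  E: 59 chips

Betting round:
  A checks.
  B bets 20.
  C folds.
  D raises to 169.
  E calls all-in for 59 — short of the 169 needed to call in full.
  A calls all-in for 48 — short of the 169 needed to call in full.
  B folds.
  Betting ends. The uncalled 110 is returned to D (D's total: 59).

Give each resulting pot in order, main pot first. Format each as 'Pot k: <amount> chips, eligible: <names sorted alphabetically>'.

Pot 1: 164 chips, eligible: A, D, E
Pot 2: 22 chips, eligible: D, E

Derivation:
Contributions (after 110 returned to D): A=48, B=20, D=59, E=59
Folded: B, C
Pot levels (distinct totals of non-folded players): 48, 59
Layer 1-48: A 48 + B 20 + D 48 + E 48 = 164 chips; eligible A, D, E
Layer 49-59: 11 each from D, E = 11*2 = 22 chips; eligible D, E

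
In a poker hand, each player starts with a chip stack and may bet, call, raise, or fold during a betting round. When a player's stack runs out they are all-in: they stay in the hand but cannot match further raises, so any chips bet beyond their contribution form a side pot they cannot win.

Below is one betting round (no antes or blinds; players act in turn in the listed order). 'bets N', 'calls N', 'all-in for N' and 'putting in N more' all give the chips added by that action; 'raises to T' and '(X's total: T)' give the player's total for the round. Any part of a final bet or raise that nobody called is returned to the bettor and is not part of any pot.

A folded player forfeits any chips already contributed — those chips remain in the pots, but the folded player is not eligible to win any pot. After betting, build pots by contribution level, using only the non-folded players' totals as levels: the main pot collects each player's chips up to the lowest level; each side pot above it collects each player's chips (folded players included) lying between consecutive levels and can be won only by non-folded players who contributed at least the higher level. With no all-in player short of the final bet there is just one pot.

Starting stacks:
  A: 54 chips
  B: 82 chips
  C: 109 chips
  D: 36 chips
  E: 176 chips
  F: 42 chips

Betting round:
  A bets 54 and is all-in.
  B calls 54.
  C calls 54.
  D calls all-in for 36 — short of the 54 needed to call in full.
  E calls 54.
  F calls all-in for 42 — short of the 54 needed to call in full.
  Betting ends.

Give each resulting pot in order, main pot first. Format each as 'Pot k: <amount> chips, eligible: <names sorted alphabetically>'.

Pot 1: 216 chips, eligible: A, B, C, D, E, F
Pot 2: 30 chips, eligible: A, B, C, E, F
Pot 3: 48 chips, eligible: A, B, C, E

Derivation:
Contributions: A=54, B=54, C=54, D=36, E=54, F=42
Pot levels (distinct totals of non-folded players): 36, 42, 54
Layer 1-36: 36 each from A, B, C, D, E, F = 36*6 = 216 chips; eligible A, B, C, D, E, F
Layer 37-42: 6 each from A, B, C, E, F = 6*5 = 30 chips; eligible A, B, C, E, F
Layer 43-54: 12 each from A, B, C, E = 12*4 = 48 chips; eligible A, B, C, E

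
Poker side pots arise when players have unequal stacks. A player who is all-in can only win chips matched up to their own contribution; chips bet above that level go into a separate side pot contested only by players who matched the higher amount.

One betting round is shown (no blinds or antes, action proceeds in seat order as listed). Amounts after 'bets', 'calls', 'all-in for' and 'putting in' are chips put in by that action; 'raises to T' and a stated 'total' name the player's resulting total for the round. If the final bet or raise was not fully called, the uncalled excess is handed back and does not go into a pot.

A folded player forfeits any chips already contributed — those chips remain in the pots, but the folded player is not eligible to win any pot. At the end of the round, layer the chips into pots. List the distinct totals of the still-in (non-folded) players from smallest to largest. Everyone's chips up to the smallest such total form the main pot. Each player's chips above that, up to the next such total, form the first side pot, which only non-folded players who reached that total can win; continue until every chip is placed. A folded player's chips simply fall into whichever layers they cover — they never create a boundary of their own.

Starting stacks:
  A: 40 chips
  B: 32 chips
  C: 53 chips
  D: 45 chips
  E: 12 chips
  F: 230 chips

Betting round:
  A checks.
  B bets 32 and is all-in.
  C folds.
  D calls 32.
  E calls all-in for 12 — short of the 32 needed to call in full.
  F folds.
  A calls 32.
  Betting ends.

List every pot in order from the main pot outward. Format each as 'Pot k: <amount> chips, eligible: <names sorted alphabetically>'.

Contributions: A=32, B=32, D=32, E=12
Folded: C, F
Pot levels (distinct totals of non-folded players): 12, 32
Layer 1-12: 12 each from A, B, D, E = 12*4 = 48 chips; eligible A, B, D, E
Layer 13-32: 20 each from A, B, D = 20*3 = 60 chips; eligible A, B, D

Pot 1: 48 chips, eligible: A, B, D, E
Pot 2: 60 chips, eligible: A, B, D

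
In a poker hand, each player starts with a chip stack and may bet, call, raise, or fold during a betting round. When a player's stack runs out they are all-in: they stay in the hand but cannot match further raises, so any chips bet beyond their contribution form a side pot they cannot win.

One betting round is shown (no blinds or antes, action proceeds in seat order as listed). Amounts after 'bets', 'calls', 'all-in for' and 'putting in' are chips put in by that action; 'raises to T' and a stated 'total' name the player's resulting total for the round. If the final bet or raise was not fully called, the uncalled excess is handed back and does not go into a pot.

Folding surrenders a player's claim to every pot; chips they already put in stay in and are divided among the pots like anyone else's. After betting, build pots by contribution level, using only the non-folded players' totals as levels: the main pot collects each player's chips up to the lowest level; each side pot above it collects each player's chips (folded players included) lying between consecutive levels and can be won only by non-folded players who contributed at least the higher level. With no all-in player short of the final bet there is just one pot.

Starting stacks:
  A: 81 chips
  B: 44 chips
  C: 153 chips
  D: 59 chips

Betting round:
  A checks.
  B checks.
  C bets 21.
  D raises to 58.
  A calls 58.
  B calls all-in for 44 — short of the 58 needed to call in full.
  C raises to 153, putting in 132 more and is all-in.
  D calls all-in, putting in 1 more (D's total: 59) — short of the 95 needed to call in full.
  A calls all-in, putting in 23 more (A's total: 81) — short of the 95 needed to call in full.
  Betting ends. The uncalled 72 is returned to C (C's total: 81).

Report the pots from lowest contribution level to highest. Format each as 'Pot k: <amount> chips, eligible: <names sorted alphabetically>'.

Pot 1: 176 chips, eligible: A, B, C, D
Pot 2: 45 chips, eligible: A, C, D
Pot 3: 44 chips, eligible: A, C

Derivation:
Contributions (after 72 returned to C): A=81, B=44, C=81, D=59
Pot levels (distinct totals of non-folded players): 44, 59, 81
Layer 1-44: 44 each from A, B, C, D = 44*4 = 176 chips; eligible A, B, C, D
Layer 45-59: 15 each from A, C, D = 15*3 = 45 chips; eligible A, C, D
Layer 60-81: 22 each from A, C = 22*2 = 44 chips; eligible A, C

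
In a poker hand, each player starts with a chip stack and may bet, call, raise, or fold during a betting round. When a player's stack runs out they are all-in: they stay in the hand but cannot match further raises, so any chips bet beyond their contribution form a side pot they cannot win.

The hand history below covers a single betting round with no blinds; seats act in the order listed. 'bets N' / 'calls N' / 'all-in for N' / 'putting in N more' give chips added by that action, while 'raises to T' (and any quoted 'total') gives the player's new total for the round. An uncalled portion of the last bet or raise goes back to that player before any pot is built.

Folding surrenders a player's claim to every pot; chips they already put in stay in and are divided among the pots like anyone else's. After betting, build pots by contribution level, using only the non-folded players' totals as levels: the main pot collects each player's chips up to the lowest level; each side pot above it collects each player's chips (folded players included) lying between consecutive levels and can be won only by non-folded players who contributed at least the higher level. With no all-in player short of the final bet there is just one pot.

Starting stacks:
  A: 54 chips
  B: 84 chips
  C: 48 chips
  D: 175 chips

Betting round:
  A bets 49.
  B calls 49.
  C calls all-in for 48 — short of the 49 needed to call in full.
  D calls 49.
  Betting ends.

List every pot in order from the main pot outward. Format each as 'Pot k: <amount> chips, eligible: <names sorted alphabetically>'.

Pot 1: 192 chips, eligible: A, B, C, D
Pot 2: 3 chips, eligible: A, B, D

Derivation:
Contributions: A=49, B=49, C=48, D=49
Pot levels (distinct totals of non-folded players): 48, 49
Layer 1-48: 48 each from A, B, C, D = 48*4 = 192 chips; eligible A, B, C, D
Layer 49-49: 1 each from A, B, D = 1*3 = 3 chips; eligible A, B, D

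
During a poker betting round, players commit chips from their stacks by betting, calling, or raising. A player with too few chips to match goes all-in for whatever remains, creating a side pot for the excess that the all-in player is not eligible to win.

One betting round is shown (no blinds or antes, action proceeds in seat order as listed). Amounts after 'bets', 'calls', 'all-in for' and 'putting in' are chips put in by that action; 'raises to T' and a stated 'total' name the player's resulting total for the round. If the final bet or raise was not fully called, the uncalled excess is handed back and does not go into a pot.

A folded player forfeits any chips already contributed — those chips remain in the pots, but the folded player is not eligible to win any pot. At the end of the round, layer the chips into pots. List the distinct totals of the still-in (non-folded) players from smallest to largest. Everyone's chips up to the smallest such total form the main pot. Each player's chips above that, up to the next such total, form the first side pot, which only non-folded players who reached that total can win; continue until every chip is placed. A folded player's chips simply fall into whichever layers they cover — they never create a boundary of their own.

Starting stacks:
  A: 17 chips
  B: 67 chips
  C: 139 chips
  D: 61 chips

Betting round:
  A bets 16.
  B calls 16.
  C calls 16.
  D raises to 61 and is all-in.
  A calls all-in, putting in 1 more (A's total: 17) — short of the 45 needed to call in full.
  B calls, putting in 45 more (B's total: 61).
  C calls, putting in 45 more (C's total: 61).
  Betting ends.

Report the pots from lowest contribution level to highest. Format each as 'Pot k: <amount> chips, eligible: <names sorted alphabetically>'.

Contributions: A=17, B=61, C=61, D=61
Pot levels (distinct totals of non-folded players): 17, 61
Layer 1-17: 17 each from A, B, C, D = 17*4 = 68 chips; eligible A, B, C, D
Layer 18-61: 44 each from B, C, D = 44*3 = 132 chips; eligible B, C, D

Pot 1: 68 chips, eligible: A, B, C, D
Pot 2: 132 chips, eligible: B, C, D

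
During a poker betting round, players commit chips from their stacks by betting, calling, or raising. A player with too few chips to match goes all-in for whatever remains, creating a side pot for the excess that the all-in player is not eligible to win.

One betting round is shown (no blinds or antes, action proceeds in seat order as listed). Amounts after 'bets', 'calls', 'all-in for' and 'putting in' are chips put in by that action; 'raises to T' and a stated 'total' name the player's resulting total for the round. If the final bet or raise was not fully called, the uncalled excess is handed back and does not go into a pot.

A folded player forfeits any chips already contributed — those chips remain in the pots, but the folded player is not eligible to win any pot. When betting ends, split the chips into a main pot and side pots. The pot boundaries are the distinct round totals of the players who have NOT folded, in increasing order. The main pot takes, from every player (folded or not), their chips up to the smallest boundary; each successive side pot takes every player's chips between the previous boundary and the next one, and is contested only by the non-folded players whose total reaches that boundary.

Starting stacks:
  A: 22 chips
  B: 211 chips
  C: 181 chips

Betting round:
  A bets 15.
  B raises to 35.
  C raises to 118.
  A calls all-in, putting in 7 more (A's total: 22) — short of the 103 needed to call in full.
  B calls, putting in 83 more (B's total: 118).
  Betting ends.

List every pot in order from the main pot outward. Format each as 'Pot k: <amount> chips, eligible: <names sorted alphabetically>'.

Contributions: A=22, B=118, C=118
Pot levels (distinct totals of non-folded players): 22, 118
Layer 1-22: 22 each from A, B, C = 22*3 = 66 chips; eligible A, B, C
Layer 23-118: 96 each from B, C = 96*2 = 192 chips; eligible B, C

Pot 1: 66 chips, eligible: A, B, C
Pot 2: 192 chips, eligible: B, C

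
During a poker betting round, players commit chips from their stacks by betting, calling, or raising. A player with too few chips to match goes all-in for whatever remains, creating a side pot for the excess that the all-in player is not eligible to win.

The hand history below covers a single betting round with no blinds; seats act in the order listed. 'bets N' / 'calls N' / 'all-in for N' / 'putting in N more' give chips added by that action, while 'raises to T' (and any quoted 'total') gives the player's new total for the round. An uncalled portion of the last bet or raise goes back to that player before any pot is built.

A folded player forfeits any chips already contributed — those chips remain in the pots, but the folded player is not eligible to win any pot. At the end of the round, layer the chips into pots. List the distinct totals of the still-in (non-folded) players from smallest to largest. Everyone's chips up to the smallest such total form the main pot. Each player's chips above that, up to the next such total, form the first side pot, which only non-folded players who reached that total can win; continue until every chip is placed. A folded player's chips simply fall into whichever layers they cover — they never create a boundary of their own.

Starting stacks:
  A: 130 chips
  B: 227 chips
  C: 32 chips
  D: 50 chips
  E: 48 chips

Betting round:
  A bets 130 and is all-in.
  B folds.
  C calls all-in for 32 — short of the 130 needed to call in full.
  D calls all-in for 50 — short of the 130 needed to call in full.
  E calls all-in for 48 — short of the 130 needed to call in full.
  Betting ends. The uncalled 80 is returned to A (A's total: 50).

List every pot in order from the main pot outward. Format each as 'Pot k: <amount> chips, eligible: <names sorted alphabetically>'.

Contributions (after 80 returned to A): A=50, C=32, D=50, E=48
Folded: B
Pot levels (distinct totals of non-folded players): 32, 48, 50
Layer 1-32: 32 each from A, C, D, E = 32*4 = 128 chips; eligible A, C, D, E
Layer 33-48: 16 each from A, D, E = 16*3 = 48 chips; eligible A, D, E
Layer 49-50: 2 each from A, D = 2*2 = 4 chips; eligible A, D

Pot 1: 128 chips, eligible: A, C, D, E
Pot 2: 48 chips, eligible: A, D, E
Pot 3: 4 chips, eligible: A, D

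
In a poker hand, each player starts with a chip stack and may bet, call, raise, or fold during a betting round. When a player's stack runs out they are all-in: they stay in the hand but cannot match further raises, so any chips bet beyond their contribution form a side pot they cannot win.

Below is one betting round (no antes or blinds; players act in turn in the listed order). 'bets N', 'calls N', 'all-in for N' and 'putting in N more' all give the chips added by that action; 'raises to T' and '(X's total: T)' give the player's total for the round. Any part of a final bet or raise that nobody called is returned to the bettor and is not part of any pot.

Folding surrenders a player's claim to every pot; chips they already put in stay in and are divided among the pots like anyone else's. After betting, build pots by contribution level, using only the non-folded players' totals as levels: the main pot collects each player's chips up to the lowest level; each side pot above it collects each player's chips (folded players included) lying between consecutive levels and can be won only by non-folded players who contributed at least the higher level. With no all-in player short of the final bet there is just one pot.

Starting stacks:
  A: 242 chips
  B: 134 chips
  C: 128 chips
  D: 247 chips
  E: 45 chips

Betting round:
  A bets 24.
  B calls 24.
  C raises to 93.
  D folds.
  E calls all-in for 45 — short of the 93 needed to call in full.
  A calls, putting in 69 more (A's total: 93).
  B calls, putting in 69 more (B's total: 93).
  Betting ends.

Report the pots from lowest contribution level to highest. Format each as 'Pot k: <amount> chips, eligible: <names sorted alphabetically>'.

Contributions: A=93, B=93, C=93, E=45
Folded: D
Pot levels (distinct totals of non-folded players): 45, 93
Layer 1-45: 45 each from A, B, C, E = 45*4 = 180 chips; eligible A, B, C, E
Layer 46-93: 48 each from A, B, C = 48*3 = 144 chips; eligible A, B, C

Pot 1: 180 chips, eligible: A, B, C, E
Pot 2: 144 chips, eligible: A, B, C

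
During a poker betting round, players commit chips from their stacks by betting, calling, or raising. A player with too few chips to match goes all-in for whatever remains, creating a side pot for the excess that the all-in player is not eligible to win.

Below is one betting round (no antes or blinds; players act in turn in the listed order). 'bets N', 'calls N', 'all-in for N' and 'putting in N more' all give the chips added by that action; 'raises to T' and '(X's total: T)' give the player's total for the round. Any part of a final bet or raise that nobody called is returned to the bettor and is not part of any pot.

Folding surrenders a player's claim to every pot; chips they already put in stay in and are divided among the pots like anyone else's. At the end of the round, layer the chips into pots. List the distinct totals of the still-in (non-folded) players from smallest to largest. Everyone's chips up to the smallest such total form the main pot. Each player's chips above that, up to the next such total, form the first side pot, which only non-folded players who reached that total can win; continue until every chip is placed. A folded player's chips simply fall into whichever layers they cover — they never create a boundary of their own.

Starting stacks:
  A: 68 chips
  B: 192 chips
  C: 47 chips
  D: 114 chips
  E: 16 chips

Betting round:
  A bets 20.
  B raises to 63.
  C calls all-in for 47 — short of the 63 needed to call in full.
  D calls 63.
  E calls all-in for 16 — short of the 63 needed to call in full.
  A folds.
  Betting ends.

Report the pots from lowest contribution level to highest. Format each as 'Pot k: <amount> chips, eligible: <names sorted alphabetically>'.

Pot 1: 80 chips, eligible: B, C, D, E
Pot 2: 97 chips, eligible: B, C, D
Pot 3: 32 chips, eligible: B, D

Derivation:
Contributions: A=20, B=63, C=47, D=63, E=16
Folded: A
Pot levels (distinct totals of non-folded players): 16, 47, 63
Layer 1-16: 16 each from A, B, C, D, E = 16*5 = 80 chips; eligible B, C, D, E
Layer 17-47: A 4 + B 31 + C 31 + D 31 = 97 chips; eligible B, C, D
Layer 48-63: 16 each from B, D = 16*2 = 32 chips; eligible B, D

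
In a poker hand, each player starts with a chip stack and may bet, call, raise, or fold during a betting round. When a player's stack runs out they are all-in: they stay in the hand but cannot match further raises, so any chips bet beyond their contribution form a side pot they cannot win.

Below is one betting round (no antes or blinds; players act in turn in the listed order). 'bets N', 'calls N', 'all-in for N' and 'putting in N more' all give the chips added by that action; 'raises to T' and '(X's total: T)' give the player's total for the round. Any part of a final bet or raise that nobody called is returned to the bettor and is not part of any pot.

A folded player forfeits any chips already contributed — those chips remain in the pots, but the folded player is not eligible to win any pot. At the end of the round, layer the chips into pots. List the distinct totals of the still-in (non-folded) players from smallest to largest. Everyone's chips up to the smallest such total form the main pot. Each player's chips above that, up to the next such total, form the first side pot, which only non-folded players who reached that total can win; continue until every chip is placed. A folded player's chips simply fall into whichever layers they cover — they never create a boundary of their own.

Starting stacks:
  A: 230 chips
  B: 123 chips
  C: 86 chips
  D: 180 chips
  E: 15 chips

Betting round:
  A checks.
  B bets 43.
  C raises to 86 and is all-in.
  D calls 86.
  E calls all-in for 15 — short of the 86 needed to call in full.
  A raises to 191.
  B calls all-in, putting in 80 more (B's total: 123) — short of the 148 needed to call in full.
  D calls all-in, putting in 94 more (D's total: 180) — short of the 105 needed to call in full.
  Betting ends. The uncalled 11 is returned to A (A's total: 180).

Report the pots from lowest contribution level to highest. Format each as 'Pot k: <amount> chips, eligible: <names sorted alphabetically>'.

Contributions (after 11 returned to A): A=180, B=123, C=86, D=180, E=15
Pot levels (distinct totals of non-folded players): 15, 86, 123, 180
Layer 1-15: 15 each from A, B, C, D, E = 15*5 = 75 chips; eligible A, B, C, D, E
Layer 16-86: 71 each from A, B, C, D = 71*4 = 284 chips; eligible A, B, C, D
Layer 87-123: 37 each from A, B, D = 37*3 = 111 chips; eligible A, B, D
Layer 124-180: 57 each from A, D = 57*2 = 114 chips; eligible A, D

Pot 1: 75 chips, eligible: A, B, C, D, E
Pot 2: 284 chips, eligible: A, B, C, D
Pot 3: 111 chips, eligible: A, B, D
Pot 4: 114 chips, eligible: A, D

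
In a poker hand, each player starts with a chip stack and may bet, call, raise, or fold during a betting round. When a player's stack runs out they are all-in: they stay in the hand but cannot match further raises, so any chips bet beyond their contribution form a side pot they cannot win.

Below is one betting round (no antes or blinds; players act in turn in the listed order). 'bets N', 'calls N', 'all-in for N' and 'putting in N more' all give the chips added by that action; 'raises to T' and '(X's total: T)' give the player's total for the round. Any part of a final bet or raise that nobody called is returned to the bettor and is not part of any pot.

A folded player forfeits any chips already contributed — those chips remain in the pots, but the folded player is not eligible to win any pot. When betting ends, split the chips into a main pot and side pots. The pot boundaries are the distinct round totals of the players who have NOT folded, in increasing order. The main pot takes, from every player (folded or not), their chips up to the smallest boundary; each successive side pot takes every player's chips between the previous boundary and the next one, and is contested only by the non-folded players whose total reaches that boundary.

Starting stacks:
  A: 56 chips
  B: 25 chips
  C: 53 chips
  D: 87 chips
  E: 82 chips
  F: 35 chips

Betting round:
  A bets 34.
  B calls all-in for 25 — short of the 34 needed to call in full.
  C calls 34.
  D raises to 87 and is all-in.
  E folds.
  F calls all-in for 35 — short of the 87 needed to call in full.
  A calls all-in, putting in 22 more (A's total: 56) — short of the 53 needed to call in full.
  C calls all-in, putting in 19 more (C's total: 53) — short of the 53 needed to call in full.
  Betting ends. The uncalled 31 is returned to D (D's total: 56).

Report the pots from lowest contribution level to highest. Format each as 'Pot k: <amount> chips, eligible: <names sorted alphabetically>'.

Contributions (after 31 returned to D): A=56, B=25, C=53, D=56, F=35
Folded: E
Pot levels (distinct totals of non-folded players): 25, 35, 53, 56
Layer 1-25: 25 each from A, B, C, D, F = 25*5 = 125 chips; eligible A, B, C, D, F
Layer 26-35: 10 each from A, C, D, F = 10*4 = 40 chips; eligible A, C, D, F
Layer 36-53: 18 each from A, C, D = 18*3 = 54 chips; eligible A, C, D
Layer 54-56: 3 each from A, D = 3*2 = 6 chips; eligible A, D

Pot 1: 125 chips, eligible: A, B, C, D, F
Pot 2: 40 chips, eligible: A, C, D, F
Pot 3: 54 chips, eligible: A, C, D
Pot 4: 6 chips, eligible: A, D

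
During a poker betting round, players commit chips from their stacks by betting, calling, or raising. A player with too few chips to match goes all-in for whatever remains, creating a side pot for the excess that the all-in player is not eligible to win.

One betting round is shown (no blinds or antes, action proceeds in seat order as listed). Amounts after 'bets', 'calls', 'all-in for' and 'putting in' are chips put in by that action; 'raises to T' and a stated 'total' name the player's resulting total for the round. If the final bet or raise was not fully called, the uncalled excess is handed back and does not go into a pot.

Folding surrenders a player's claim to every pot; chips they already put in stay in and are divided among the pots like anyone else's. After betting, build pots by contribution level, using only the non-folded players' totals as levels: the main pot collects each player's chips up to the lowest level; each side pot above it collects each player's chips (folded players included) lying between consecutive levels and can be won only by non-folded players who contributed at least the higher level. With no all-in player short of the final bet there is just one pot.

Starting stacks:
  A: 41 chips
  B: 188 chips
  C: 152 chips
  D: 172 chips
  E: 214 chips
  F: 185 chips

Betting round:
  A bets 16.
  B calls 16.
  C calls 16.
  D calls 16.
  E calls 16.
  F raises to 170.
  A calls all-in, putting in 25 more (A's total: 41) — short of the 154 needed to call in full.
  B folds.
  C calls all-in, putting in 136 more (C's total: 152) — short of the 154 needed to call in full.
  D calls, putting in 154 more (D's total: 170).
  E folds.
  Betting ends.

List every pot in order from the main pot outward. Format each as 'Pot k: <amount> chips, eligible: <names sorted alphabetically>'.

Pot 1: 196 chips, eligible: A, C, D, F
Pot 2: 333 chips, eligible: C, D, F
Pot 3: 36 chips, eligible: D, F

Derivation:
Contributions: A=41, B=16, C=152, D=170, E=16, F=170
Folded: B, E
Pot levels (distinct totals of non-folded players): 41, 152, 170
Layer 1-41: A 41 + B 16 + C 41 + D 41 + E 16 + F 41 = 196 chips; eligible A, C, D, F
Layer 42-152: 111 each from C, D, F = 111*3 = 333 chips; eligible C, D, F
Layer 153-170: 18 each from D, F = 18*2 = 36 chips; eligible D, F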